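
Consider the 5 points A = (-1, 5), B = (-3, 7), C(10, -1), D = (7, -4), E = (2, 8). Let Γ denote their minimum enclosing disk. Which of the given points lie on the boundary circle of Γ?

B, C, D

The minimum enclosing circle of a finite set is fixed by two of the points (as a diameter) or three (as a circumcircle).
The minimum enclosing circle is determined by three boundary points: B, C, D.
Their circumcentre is (139/42, 113/42) with r² = 51493/882.
The farthest remaining point E is at distance² 26377/882 ≤ 51493/882.
The points at distance exactly r from the centre are B, C, D — 3 points.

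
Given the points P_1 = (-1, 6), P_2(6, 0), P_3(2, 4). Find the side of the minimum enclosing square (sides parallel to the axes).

7

The bounding box has width 7 and height 6.
An axis-aligned square enclosing the set must have side ≥ max(width, height).
So the minimum side is max(7, 6) = 7.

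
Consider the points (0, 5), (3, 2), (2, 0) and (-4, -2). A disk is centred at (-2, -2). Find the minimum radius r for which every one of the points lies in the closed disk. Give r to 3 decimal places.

The required radius is the distance from (-2, -2) to the farthest point.
Squared distances: 53, 41, 20, 4.
Maximum is 53, attained at (0, 5).
r = √53 ≈ 7.280.

7.280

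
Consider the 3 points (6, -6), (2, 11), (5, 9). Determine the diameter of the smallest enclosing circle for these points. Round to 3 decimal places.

Call the three points A, B, C in the order given.
Side lengths²: AB² = 305, AC² = 226, BC² = 13.
Since AB² = 305 ≥ 226 + 13 = 239, the angle opposite AB is not acute, so the smallest enclosing circle has AB as diameter.
Centre = midpoint of AB = (4, 2.5), r² = 305/4 = 76.25.
Diameter = 2r = 2√(76.25) ≈ 17.464.

17.464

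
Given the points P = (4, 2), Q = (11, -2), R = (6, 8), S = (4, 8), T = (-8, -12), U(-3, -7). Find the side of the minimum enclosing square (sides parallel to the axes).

The bounding box has width 19 and height 20.
An axis-aligned square enclosing the set must have side ≥ max(width, height).
So the minimum side is max(19, 20) = 20.

20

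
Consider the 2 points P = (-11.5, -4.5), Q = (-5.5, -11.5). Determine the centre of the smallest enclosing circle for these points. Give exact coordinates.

The smallest circle enclosing two points has them as diameter endpoints.
Centre = midpoint = (-8.5, -8); r² = |PQ|²/4 = 85/4 = 21.25.
Centre = (-8.5, -8).

(-8.5, -8)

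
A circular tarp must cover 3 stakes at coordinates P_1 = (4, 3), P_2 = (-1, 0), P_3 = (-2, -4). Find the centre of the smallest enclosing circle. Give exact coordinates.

Side lengths²: P_1P_2² = 34, P_1P_3² = 85, P_2P_3² = 17.
Since P_1P_3² = 85 ≥ 34 + 17 = 51, the angle opposite P_1P_3 is not acute, so the smallest enclosing circle has P_1P_3 as diameter.
Centre = midpoint of P_1P_3 = (1, -0.5), r² = 85/4 = 21.25.
Centre = (1, -0.5).

(1, -0.5)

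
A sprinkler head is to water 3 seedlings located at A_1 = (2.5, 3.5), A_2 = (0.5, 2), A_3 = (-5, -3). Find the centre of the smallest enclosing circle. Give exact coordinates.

Side lengths²: A_1A_2² = 6.25, A_1A_3² = 98.5, A_2A_3² = 55.25.
Since A_1A_3² = 98.5 ≥ 55.25 + 6.25 = 61.5, the angle opposite A_1A_3 is not acute, so the smallest enclosing circle has A_1A_3 as diameter.
Centre = midpoint of A_1A_3 = (-1.25, 0.25), r² = 98.5/4 = 24.625.
Centre = (-1.25, 0.25).

(-1.25, 0.25)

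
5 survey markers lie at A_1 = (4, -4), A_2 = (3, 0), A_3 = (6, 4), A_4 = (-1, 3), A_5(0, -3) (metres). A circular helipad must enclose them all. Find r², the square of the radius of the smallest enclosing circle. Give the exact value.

15725/729

A smallest enclosing disk is always determined by at most three of the input points on its boundary.
The minimum enclosing circle is determined by three boundary points: A_1, A_3, A_4.
Their circumcentre is (79/27, 14/27) with r² = 15725/729.
The farthest remaining point A_5 is at distance² 15266/729 ≤ 15725/729.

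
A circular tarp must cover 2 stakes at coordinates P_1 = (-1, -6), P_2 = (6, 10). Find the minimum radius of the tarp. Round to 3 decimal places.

The smallest circle enclosing two points has them as diameter endpoints.
Centre = midpoint = (2.5, 2); r² = |P_1P_2|²/4 = 305/4 = 76.25.
r = √(76.25) ≈ 8.732.

8.732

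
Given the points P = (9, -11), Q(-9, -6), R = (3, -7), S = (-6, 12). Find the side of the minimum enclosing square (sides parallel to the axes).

23

The bounding box has width 18 and height 23.
An axis-aligned square enclosing the set must have side ≥ max(width, height).
So the minimum side is max(18, 23) = 23.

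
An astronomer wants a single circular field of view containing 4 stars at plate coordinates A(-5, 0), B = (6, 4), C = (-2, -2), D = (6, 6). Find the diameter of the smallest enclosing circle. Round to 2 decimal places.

12.53

The farthest pair is A–D with squared distance 157. The circle on this segment as diameter has centre (0.5, 3) and r² = 157/4 = 39.25.
Check B: distance² to centre = 31.25 ≤ 39.25, so it lies inside.
All remaining points lie in this disk, and no smaller disk contains both endpoints, so this is the minimum enclosing circle.
Diameter = 2r = 2√(39.25) ≈ 12.53.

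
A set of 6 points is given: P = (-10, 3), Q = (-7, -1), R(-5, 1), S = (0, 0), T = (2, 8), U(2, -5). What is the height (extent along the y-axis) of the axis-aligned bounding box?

13

max y = 8, min y = -5, so height = 13.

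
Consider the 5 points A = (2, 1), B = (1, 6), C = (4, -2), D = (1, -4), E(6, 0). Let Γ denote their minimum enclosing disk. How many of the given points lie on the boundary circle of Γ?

3

A smallest enclosing disk is always determined by at most three of the input points on its boundary.
The minimum enclosing circle is determined by three boundary points: B, D, E.
Their circumcentre is (1.1, 1) with r² = 25.01.
The farthest remaining point C is at distance² 17.41 ≤ 25.01.
The points at distance exactly r from the centre are B, D, E — 3 points.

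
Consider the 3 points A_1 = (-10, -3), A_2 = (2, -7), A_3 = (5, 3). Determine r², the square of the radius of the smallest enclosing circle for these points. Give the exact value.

15805/242

Side lengths²: A_1A_2² = 160, A_1A_3² = 261, A_2A_3² = 109.
Since A_1A_3² = 261 < 160 + 109 = 269, the triangle is acute, so the smallest enclosing circle is the circumcircle.
Circumcentre = (-53/22, -5/22), r² = 15805/242.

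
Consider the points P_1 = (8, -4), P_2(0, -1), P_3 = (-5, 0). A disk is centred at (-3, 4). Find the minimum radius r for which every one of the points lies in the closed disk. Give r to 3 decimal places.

The required radius is the distance from (-3, 4) to the farthest point.
Squared distances: 185, 34, 20.
Maximum is 185, attained at P_1.
r = √185 ≈ 13.601.

13.601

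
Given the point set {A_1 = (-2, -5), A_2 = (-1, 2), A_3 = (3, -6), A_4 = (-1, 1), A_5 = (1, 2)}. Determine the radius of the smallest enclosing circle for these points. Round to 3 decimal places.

4.472

A smallest enclosing disk is always determined by at most three of the input points on its boundary.
The farthest pair is A_2–A_3 with squared distance 80. The circle on this segment as diameter has centre (1, -2) and r² = 80/4 = 20.
Check A_1: distance² to centre = 18 ≤ 20, so it lies inside.
All remaining points lie in this disk, and no smaller disk contains both endpoints, so this is the minimum enclosing circle.
r = √20 ≈ 4.472.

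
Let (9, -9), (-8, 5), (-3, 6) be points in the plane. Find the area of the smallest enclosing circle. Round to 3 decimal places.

380.918

Call the three points A, B, C in the order given.
Side lengths²: AB² = 485, AC² = 369, BC² = 26.
Since AB² = 485 ≥ 369 + 26 = 395, the angle opposite AB is not acute, so the smallest enclosing circle has AB as diameter.
Centre = midpoint of AB = (0.5, -2), r² = 485/4 = 121.25.
Area = π·r² = π·121.25 ≈ 380.918.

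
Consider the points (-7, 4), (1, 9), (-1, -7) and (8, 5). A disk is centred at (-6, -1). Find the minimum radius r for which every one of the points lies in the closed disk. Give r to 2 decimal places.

15.23

The required radius is the distance from (-6, -1) to the farthest point.
Squared distances: 26, 149, 61, 232.
Maximum is 232, attained at (8, 5).
r = √232 ≈ 15.23.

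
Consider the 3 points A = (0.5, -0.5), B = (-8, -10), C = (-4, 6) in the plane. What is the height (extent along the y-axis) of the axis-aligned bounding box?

max y = 6, min y = -10, so height = 16.

16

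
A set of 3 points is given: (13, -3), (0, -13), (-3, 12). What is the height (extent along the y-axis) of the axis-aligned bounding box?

max y = 12, min y = -13, so height = 25.

25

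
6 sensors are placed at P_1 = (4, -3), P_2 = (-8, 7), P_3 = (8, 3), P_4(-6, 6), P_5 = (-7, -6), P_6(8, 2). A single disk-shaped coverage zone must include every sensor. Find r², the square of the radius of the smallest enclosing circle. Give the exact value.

The minimum enclosing circle of a finite set is fixed by two of the points (as a diameter) or three (as a circumcircle).
The minimum enclosing circle is determined by three boundary points: P_2, P_3, P_5.
Their circumcentre is (-1, 1) with r² = 85.
The farthest remaining point P_6 is at distance² 82 ≤ 85.

85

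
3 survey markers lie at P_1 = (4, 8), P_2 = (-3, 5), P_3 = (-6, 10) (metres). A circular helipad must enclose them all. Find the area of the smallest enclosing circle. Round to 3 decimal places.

Side lengths²: P_1P_2² = 58, P_1P_3² = 104, P_2P_3² = 34.
Since P_1P_3² = 104 ≥ 58 + 34 = 92, the angle opposite P_1P_3 is not acute, so the smallest enclosing circle has P_1P_3 as diameter.
Centre = midpoint of P_1P_3 = (-1, 9), r² = 104/4 = 26.
Area = π·r² = π·26 ≈ 81.681.

81.681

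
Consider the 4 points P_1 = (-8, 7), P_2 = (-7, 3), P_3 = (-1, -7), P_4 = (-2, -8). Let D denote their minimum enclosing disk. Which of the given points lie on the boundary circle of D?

The farthest pair is P_1–P_4 with squared distance 261. The circle on this segment as diameter has centre (-5, -0.5) and r² = 261/4 = 65.25.
Check P_2: distance² to centre = 16.25 ≤ 65.25, so it lies inside.
All remaining points lie in this disk, and no smaller disk contains both endpoints, so this is the minimum enclosing circle.
The points at distance exactly r from the centre are P_1, P_4 — 2 points.

P_1, P_4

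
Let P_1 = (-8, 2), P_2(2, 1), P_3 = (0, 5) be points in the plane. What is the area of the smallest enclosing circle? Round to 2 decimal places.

79.33

Side lengths²: P_1P_2² = 101, P_1P_3² = 73, P_2P_3² = 20.
Since P_1P_2² = 101 ≥ 73 + 20 = 93, the angle opposite P_1P_2 is not acute, so the smallest enclosing circle has P_1P_2 as diameter.
Centre = midpoint of P_1P_2 = (-3, 1.5), r² = 101/4 = 25.25.
Area = π·r² = π·25.25 ≈ 79.33.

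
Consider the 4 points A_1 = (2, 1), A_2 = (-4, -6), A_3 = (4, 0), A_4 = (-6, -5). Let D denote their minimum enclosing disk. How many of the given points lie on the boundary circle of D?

The minimum enclosing circle of a finite set is fixed by two of the points (as a diameter) or three (as a circumcircle).
The farthest pair is A_3–A_4 with squared distance 125. The circle on this segment as diameter has centre (-1, -2.5) and r² = 125/4 = 31.25.
Check A_1: distance² to centre = 21.25 ≤ 31.25, so it lies inside.
All remaining points lie in this disk, and no smaller disk contains both endpoints, so this is the minimum enclosing circle.
The points at distance exactly r from the centre are A_3, A_4 — 2 points.

2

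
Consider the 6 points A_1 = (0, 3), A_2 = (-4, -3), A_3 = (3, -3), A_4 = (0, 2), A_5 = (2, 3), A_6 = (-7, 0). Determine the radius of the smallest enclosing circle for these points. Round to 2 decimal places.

By Welzl's lemma the MEC is supported by two points (diametrically opposite) or three points (on a circumcircle).
The minimum enclosing circle is determined by three boundary points: A_3, A_5, A_6.
Their circumcentre is (-67/38, -27/38) with r² = 20165/722.
The farthest remaining point A_1 is at distance² 12185/722 ≤ 20165/722.
r = √(20165/722) ≈ 5.28.

5.28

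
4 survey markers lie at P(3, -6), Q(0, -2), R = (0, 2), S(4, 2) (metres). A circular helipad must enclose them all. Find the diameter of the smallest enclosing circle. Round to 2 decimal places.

8.61

The minimum enclosing circle is determined by three boundary points: P, R, S.
Their circumcentre is (2, -1.8125) with r² = 18.53515625.
The farthest remaining point Q is at distance² 4.03515625 ≤ 18.53515625.
Diameter = 2r = 2√(18.53515625) ≈ 8.61.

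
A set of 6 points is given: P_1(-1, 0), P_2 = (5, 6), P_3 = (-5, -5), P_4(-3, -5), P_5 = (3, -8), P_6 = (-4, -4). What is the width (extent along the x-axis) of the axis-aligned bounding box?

max x = 5, min x = -5, so width = 10.

10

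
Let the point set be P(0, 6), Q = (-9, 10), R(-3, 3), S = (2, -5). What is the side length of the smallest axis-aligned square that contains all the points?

15

The bounding box has width 11 and height 15.
An axis-aligned square enclosing the set must have side ≥ max(width, height).
So the minimum side is max(11, 15) = 15.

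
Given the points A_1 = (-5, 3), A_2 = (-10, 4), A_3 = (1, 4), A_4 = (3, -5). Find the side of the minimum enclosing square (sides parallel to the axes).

The bounding box has width 13 and height 9.
An axis-aligned square enclosing the set must have side ≥ max(width, height).
So the minimum side is max(13, 9) = 13.

13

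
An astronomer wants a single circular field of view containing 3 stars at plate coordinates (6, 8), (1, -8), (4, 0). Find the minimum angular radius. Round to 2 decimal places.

Call the three points A, B, C in the order given.
Side lengths²: AB² = 281, AC² = 68, BC² = 73.
Since AB² = 281 ≥ 73 + 68 = 141, the angle opposite AB is not acute, so the smallest enclosing circle has AB as diameter.
Centre = midpoint of AB = (3.5, 0), r² = 281/4 = 70.25.
r = √(70.25) ≈ 8.38.

8.38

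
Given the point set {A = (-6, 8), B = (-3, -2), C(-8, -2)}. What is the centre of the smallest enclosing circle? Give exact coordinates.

Side lengths²: AB² = 109, AC² = 104, BC² = 25.
Since AB² = 109 < 104 + 25 = 129, the triangle is acute, so the smallest enclosing circle is the circumcircle.
Circumcentre = (-5.5, 2.7), r² = 28.34.
Centre = (-5.5, 2.7).

(-5.5, 2.7)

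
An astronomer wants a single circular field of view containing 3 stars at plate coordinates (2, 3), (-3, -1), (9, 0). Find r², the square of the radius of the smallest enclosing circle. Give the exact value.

36.25

Call the three points A, B, C in the order given.
Side lengths²: AB² = 41, AC² = 58, BC² = 145.
Since BC² = 145 ≥ 58 + 41 = 99, the angle opposite BC is not acute, so the smallest enclosing circle has BC as diameter.
Centre = midpoint of BC = (3, -0.5), r² = 145/4 = 36.25.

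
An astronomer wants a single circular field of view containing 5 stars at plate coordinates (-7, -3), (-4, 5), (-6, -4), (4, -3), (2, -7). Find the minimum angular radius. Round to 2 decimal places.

6.71

A smallest enclosing disk is always determined by at most three of the input points on its boundary.
The farthest pair is (-4, 5)–(2, -7) with squared distance 180. The circle on this segment as diameter has centre (-1, -1) and r² = 180/4 = 45.
Check (-7, -3): distance² to centre = 40 ≤ 45, so it lies inside.
All remaining points lie in this disk, and no smaller disk contains both endpoints, so this is the minimum enclosing circle.
r = √45 ≈ 6.71.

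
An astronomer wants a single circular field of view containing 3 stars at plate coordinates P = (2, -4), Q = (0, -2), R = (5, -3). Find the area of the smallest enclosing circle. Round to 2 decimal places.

Side lengths²: PQ² = 8, PR² = 10, QR² = 26.
Since QR² = 26 ≥ 10 + 8 = 18, the angle opposite QR is not acute, so the smallest enclosing circle has QR as diameter.
Centre = midpoint of QR = (2.5, -2.5), r² = 26/4 = 6.5.
Area = π·r² = π·6.5 ≈ 20.42.

20.42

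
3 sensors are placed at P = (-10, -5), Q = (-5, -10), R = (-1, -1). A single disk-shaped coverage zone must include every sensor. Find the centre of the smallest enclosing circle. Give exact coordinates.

(-123/26, -123/26)

Side lengths²: PQ² = 50, PR² = 97, QR² = 97.
Since QR² = 97 < 97 + 50 = 147, the triangle is acute, so the smallest enclosing circle is the circumcircle.
Circumcentre = (-123/26, -123/26), r² = 9409/338.
Centre = (-123/26, -123/26).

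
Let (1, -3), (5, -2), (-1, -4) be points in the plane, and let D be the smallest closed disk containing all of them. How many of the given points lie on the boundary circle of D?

Call the three points A, B, C in the order given.
Side lengths²: AB² = 17, AC² = 5, BC² = 40.
Since BC² = 40 ≥ 17 + 5 = 22, the angle opposite BC is not acute, so the smallest enclosing circle has BC as diameter.
Centre = midpoint of BC = (2, -3), r² = 40/4 = 10.
The points at distance exactly r from the centre are (5, -2), (-1, -4) — 2 points.

2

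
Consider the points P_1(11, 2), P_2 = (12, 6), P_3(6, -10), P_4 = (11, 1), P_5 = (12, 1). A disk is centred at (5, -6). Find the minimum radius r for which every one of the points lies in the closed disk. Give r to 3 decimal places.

The required radius is the distance from (5, -6) to the farthest point.
Squared distances: 100, 193, 17, 85, 98.
Maximum is 193, attained at P_2.
r = √193 ≈ 13.892.

13.892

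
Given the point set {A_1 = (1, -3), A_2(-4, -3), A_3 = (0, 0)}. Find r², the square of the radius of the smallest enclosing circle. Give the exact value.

125/18

Side lengths²: A_1A_2² = 25, A_1A_3² = 10, A_2A_3² = 25.
Since A_2A_3² = 25 < 25 + 10 = 35, the triangle is acute, so the smallest enclosing circle is the circumcircle.
Circumcentre = (-1.5, -13/6), r² = 125/18.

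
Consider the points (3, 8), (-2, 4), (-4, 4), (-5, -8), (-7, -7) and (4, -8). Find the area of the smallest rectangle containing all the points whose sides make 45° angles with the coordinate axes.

In coordinates u = x + y, v = x − y the rectangle is axis-aligned; the map (x,y)→(u,v) scales areas by 2.
u-values: 11, 2, 0, -13, -14, -4; range = 11 − (-14) = 25.
v-values: -5, -6, -8, 3, 0, 12; range = 12 − (-8) = 20.
Area = (25 × 20) / 2 = 250.

250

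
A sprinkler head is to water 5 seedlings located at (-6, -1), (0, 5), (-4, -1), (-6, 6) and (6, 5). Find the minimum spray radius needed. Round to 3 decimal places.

6.731

A smallest enclosing disk is always determined by at most three of the input points on its boundary.
The minimum enclosing circle is determined by three boundary points: (-6, -1), (-6, 6), (6, 5).
Their circumcentre is (-0.25, 2.5) with r² = 45.3125.
The farthest remaining point (-4, -1) is at distance² 26.3125 ≤ 45.3125.
r = √(45.3125) ≈ 6.731.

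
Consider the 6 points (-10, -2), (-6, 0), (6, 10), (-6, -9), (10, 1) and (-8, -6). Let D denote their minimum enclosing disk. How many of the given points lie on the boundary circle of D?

The farthest pair is (6, 10)–(-6, -9) with squared distance 505. The circle on this segment as diameter has centre (0, 0.5) and r² = 505/4 = 126.25.
Check (-10, -2): distance² to centre = 106.25 ≤ 126.25, so it lies inside.
All remaining points lie in this disk, and no smaller disk contains both endpoints, so this is the minimum enclosing circle.
The points at distance exactly r from the centre are (6, 10), (-6, -9) — 2 points.

2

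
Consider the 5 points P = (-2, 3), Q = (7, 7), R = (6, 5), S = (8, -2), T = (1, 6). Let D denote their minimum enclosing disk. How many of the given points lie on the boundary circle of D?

3

The minimum enclosing circle is determined by three boundary points: P, Q, S.
Their circumcentre is (129/34, 71/34) with r² = 19885/578.
The farthest remaining point T is at distance² 13357/578 ≤ 19885/578.
The points at distance exactly r from the centre are P, Q, S — 3 points.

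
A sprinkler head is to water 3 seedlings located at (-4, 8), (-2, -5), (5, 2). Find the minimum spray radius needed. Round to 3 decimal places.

6.707

Call the three points A, B, C in the order given.
Side lengths²: AB² = 173, AC² = 117, BC² = 98.
Since AB² = 173 < 117 + 98 = 215, the triangle is acute, so the smallest enclosing circle is the circumcircle.
Circumcentre = (-1.7, 1.7), r² = 44.98.
r = √(44.98) ≈ 6.707.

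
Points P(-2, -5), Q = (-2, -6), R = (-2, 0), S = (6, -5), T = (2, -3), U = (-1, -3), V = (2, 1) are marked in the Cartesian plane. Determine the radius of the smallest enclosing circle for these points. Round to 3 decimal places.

4.754

The minimum enclosing circle is determined by three boundary points: Q, R, S.
Their circumcentre is (1.6875, -3) with r² = 22.59765625.
The farthest remaining point P is at distance² 17.59765625 ≤ 22.59765625.
r = √(22.59765625) ≈ 4.754.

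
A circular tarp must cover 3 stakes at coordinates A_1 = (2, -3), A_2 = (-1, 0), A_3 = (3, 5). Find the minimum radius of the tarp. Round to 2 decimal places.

Side lengths²: A_1A_2² = 18, A_1A_3² = 65, A_2A_3² = 41.
Since A_1A_3² = 65 ≥ 41 + 18 = 59, the angle opposite A_1A_3 is not acute, so the smallest enclosing circle has A_1A_3 as diameter.
Centre = midpoint of A_1A_3 = (2.5, 1), r² = 65/4 = 16.25.
r = √(16.25) ≈ 4.03.

4.03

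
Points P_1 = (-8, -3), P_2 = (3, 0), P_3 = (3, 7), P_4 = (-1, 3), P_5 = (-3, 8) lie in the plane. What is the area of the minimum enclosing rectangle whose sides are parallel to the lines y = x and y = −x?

In coordinates u = x + y, v = x − y the rectangle is axis-aligned; the map (x,y)→(u,v) scales areas by 2.
u-values: -11, 3, 10, 2, 5; range = 10 − (-11) = 21.
v-values: -5, 3, -4, -4, -11; range = 3 − (-11) = 14.
Area = (21 × 14) / 2 = 147.

147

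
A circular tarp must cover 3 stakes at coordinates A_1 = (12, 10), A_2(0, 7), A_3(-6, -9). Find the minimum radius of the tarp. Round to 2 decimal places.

13.09

Side lengths²: A_1A_2² = 153, A_1A_3² = 685, A_2A_3² = 292.
Since A_1A_3² = 685 ≥ 292 + 153 = 445, the angle opposite A_1A_3 is not acute, so the smallest enclosing circle has A_1A_3 as diameter.
Centre = midpoint of A_1A_3 = (3, 0.5), r² = 685/4 = 171.25.
r = √(171.25) ≈ 13.09.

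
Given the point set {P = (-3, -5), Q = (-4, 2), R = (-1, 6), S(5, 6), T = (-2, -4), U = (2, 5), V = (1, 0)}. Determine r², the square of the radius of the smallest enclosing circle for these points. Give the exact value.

The minimum enclosing circle of a finite set is fixed by two of the points (as a diameter) or three (as a circumcircle).
The farthest pair is P–S with squared distance 185. The circle on this segment as diameter has centre (1, 0.5) and r² = 185/4 = 46.25.
Check Q: distance² to centre = 27.25 ≤ 46.25, so it lies inside.
All remaining points lie in this disk, and no smaller disk contains both endpoints, so this is the minimum enclosing circle.

46.25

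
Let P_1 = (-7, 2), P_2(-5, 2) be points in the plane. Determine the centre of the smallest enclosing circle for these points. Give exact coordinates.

The smallest circle enclosing two points has them as diameter endpoints.
Centre = midpoint = (-6, 2); r² = |P_1P_2|²/4 = 4/4 = 1.
Centre = (-6, 2).

(-6, 2)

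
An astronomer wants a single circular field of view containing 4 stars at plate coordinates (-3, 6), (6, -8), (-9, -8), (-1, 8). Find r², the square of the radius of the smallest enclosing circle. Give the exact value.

95.3125

The minimum enclosing circle is determined by three boundary points: (6, -8), (-9, -8), (-1, 8).
Their circumcentre is (-1.5, -1.75) with r² = 95.3125.
The farthest remaining point (-3, 6) is at distance² 62.3125 ≤ 95.3125.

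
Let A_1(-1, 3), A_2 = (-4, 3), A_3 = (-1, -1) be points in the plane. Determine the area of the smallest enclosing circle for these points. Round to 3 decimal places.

19.635

Side lengths²: A_1A_2² = 9, A_1A_3² = 16, A_2A_3² = 25.
Since A_2A_3² = 25 ≥ 16 + 9 = 25, the angle opposite A_2A_3 is not acute, so the smallest enclosing circle has A_2A_3 as diameter.
Centre = midpoint of A_2A_3 = (-2.5, 1), r² = 25/4 = 6.25.
Area = π·r² = π·6.25 ≈ 19.635.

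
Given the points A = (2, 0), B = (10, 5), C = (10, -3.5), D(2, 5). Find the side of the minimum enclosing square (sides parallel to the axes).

The bounding box has width 8 and height 8.5.
An axis-aligned square enclosing the set must have side ≥ max(width, height).
So the minimum side is max(8, 8.5) = 8.5.

8.5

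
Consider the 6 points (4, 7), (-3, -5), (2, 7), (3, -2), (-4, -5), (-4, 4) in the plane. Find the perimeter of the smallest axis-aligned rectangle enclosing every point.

Width = max x − min x = 4 − (-4) = 8.
Height = max y − min y = 7 − (-5) = 12.
Perimeter = 2(8 + 12) = 40.

40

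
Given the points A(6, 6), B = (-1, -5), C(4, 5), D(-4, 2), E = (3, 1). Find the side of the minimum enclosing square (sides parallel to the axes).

The bounding box has width 10 and height 11.
An axis-aligned square enclosing the set must have side ≥ max(width, height).
So the minimum side is max(10, 11) = 11.

11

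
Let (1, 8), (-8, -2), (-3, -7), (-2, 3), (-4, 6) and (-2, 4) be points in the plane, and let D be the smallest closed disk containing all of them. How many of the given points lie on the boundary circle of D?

2

By Welzl's lemma the MEC is supported by two points (diametrically opposite) or three points (on a circumcircle).
The farthest pair is (1, 8)–(-3, -7) with squared distance 241. The circle on this segment as diameter has centre (-1, 0.5) and r² = 241/4 = 60.25.
Check (-8, -2): distance² to centre = 55.25 ≤ 60.25, so it lies inside.
All remaining points lie in this disk, and no smaller disk contains both endpoints, so this is the minimum enclosing circle.
The points at distance exactly r from the centre are (1, 8), (-3, -7) — 2 points.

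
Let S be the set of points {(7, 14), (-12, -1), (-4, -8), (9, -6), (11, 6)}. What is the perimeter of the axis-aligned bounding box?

Width = max x − min x = 11 − (-12) = 23.
Height = max y − min y = 14 − (-8) = 22.
Perimeter = 2(23 + 22) = 90.

90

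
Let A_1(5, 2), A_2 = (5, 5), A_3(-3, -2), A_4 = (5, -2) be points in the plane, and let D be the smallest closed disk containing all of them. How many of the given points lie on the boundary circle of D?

3

By Welzl's lemma the MEC is supported by two points (diametrically opposite) or three points (on a circumcircle).
The farthest pair is A_2–A_3 with squared distance 113. The circle on this segment as diameter has centre (1, 1.5) and r² = 113/4 = 28.25.
Check A_1: distance² to centre = 16.25 ≤ 28.25, so it lies inside.
All remaining points lie in this disk, and no smaller disk contains both endpoints, so this is the minimum enclosing circle.
The points at distance exactly r from the centre are A_2, A_3, A_4 — 3 points.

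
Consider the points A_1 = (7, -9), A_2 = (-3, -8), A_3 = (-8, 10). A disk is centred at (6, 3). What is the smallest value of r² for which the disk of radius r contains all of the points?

The required radius is the distance from (6, 3) to the farthest point.
Squared distances: 145, 202, 245.
Maximum is 245, attained at A_3.

245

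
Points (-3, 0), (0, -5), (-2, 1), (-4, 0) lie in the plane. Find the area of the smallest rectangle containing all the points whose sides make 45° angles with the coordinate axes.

18

In coordinates u = x + y, v = x − y the rectangle is axis-aligned; the map (x,y)→(u,v) scales areas by 2.
u-values: -3, -5, -1, -4; range = -1 − (-5) = 4.
v-values: -3, 5, -3, -4; range = 5 − (-4) = 9.
Area = (4 × 9) / 2 = 18.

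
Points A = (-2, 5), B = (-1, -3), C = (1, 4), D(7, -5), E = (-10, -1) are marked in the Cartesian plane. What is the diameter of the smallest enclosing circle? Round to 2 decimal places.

By Welzl's lemma the MEC is supported by two points (diametrically opposite) or three points (on a circumcircle).
The farthest pair is D–E with squared distance 305. The circle on this segment as diameter has centre (-1.5, -3) and r² = 305/4 = 76.25.
Check A: distance² to centre = 64.25 ≤ 76.25, so it lies inside.
All remaining points lie in this disk, and no smaller disk contains both endpoints, so this is the minimum enclosing circle.
Diameter = 2r = 2√(76.25) ≈ 17.46.

17.46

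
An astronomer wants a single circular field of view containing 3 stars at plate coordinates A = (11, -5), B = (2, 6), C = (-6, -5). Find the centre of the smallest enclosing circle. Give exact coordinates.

(2.5, -61/22)

Side lengths²: AB² = 202, AC² = 289, BC² = 185.
Since AC² = 289 < 202 + 185 = 387, the triangle is acute, so the smallest enclosing circle is the circumcircle.
Circumcentre = (2.5, -61/22), r² = 18685/242.
Centre = (2.5, -61/22).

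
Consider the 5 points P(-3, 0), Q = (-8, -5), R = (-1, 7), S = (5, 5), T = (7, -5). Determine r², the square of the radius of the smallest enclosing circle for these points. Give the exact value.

By Welzl's lemma the MEC is supported by two points (diametrically opposite) or three points (on a circumcircle).
The minimum enclosing circle is determined by three boundary points: Q, S, T.
Their circumcentre is (-0.5, -1.3) with r² = 69.94.
The farthest remaining point R is at distance² 69.14 ≤ 69.94.

69.94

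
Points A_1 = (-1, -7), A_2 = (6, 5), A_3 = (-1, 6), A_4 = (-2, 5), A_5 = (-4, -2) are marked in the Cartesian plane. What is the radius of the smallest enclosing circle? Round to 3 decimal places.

7.017

The minimum enclosing circle of a finite set is fixed by two of the points (as a diameter) or three (as a circumcircle).
The minimum enclosing circle is determined by three boundary points: A_1, A_2, A_3.
Their circumcentre is (23/14, -0.5) with r² = 4825/98.
The farthest remaining point A_4 is at distance² 4265/98 ≤ 4825/98.
r = √(4825/98) ≈ 7.017.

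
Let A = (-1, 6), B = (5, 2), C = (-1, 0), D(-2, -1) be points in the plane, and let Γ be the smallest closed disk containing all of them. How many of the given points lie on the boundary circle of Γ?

The minimum enclosing circle of a finite set is fixed by two of the points (as a diameter) or three (as a circumcircle).
The minimum enclosing circle is determined by three boundary points: A, B, D.
Their circumcentre is (18/23, 50/23) with r² = 9425/529.
The farthest remaining point C is at distance² 4181/529 ≤ 9425/529.
The points at distance exactly r from the centre are A, B, D — 3 points.

3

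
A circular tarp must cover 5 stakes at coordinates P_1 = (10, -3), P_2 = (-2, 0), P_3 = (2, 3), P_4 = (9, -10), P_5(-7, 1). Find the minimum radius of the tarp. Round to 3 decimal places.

The minimum enclosing circle of a finite set is fixed by two of the points (as a diameter) or three (as a circumcircle).
The farthest pair is P_4–P_5 with squared distance 377. The circle on this segment as diameter has centre (1, -4.5) and r² = 377/4 = 94.25.
Check P_1: distance² to centre = 83.25 ≤ 94.25, so it lies inside.
All remaining points lie in this disk, and no smaller disk contains both endpoints, so this is the minimum enclosing circle.
r = √(94.25) ≈ 9.708.

9.708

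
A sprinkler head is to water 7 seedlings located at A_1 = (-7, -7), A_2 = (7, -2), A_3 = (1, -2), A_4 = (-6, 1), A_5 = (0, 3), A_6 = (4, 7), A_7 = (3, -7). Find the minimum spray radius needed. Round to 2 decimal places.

8.90

The farthest pair is A_1–A_6 with squared distance 317. The circle on this segment as diameter has centre (-1.5, 0) and r² = 317/4 = 79.25.
Check A_2: distance² to centre = 76.25 ≤ 79.25, so it lies inside.
All remaining points lie in this disk, and no smaller disk contains both endpoints, so this is the minimum enclosing circle.
r = √(79.25) ≈ 8.90.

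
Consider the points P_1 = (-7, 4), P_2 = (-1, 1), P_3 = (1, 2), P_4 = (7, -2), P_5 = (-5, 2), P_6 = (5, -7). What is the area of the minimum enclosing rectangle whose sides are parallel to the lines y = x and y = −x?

In coordinates u = x + y, v = x − y the rectangle is axis-aligned; the map (x,y)→(u,v) scales areas by 2.
u-values: -3, 0, 3, 5, -3, -2; range = 5 − (-3) = 8.
v-values: -11, -2, -1, 9, -7, 12; range = 12 − (-11) = 23.
Area = (8 × 23) / 2 = 92.

92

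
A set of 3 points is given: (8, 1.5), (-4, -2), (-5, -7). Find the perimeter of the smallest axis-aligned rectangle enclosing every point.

Width = max x − min x = 8 − (-5) = 13.
Height = max y − min y = 1.5 − (-7) = 8.5.
Perimeter = 2(13 + 8.5) = 43.

43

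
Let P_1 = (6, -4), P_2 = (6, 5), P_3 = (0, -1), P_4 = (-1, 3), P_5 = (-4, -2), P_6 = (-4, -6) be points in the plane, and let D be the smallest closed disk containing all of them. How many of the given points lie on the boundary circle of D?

2

By Welzl's lemma the MEC is supported by two points (diametrically opposite) or three points (on a circumcircle).
The farthest pair is P_2–P_6 with squared distance 221. The circle on this segment as diameter has centre (1, -0.5) and r² = 221/4 = 55.25.
Check P_1: distance² to centre = 37.25 ≤ 55.25, so it lies inside.
All remaining points lie in this disk, and no smaller disk contains both endpoints, so this is the minimum enclosing circle.
The points at distance exactly r from the centre are P_2, P_6 — 2 points.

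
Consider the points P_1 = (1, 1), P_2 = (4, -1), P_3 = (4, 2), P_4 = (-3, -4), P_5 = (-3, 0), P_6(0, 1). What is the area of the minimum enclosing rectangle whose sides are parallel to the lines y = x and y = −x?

In coordinates u = x + y, v = x − y the rectangle is axis-aligned; the map (x,y)→(u,v) scales areas by 2.
u-values: 2, 3, 6, -7, -3, 1; range = 6 − (-7) = 13.
v-values: 0, 5, 2, 1, -3, -1; range = 5 − (-3) = 8.
Area = (13 × 8) / 2 = 52.

52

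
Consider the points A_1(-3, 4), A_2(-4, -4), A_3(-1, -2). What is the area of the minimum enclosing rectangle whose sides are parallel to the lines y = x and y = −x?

In coordinates u = x + y, v = x − y the rectangle is axis-aligned; the map (x,y)→(u,v) scales areas by 2.
u-values: 1, -8, -3; range = 1 − (-8) = 9.
v-values: -7, 0, 1; range = 1 − (-7) = 8.
Area = (9 × 8) / 2 = 36.

36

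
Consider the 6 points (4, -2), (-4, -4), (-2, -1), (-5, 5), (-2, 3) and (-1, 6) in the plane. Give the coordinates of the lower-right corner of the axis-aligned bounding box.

x-range [-5, 4], y-range [-4, 6].
The lower-right corner is (4, -4).

(4, -4)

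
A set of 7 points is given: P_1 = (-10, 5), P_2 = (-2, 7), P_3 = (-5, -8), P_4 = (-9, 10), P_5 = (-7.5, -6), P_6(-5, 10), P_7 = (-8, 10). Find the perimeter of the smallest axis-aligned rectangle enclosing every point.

52

Width = max x − min x = -2 − (-10) = 8.
Height = max y − min y = 10 − (-8) = 18.
Perimeter = 2(8 + 18) = 52.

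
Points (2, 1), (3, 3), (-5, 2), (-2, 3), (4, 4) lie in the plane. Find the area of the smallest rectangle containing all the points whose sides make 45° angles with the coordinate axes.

In coordinates u = x + y, v = x − y the rectangle is axis-aligned; the map (x,y)→(u,v) scales areas by 2.
u-values: 3, 6, -3, 1, 8; range = 8 − (-3) = 11.
v-values: 1, 0, -7, -5, 0; range = 1 − (-7) = 8.
Area = (11 × 8) / 2 = 44.

44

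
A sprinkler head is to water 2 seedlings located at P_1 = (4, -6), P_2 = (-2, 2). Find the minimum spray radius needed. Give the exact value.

The smallest circle enclosing two points has them as diameter endpoints.
Centre = midpoint = (1, -2); r² = |P_1P_2|²/4 = 100/4 = 25.
r = √25 = 5.

5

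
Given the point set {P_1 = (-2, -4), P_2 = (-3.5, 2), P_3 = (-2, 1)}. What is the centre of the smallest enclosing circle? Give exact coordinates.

Side lengths²: P_1P_2² = 38.25, P_1P_3² = 25, P_2P_3² = 3.25.
Since P_1P_2² = 38.25 ≥ 25 + 3.25 = 28.25, the angle opposite P_1P_2 is not acute, so the smallest enclosing circle has P_1P_2 as diameter.
Centre = midpoint of P_1P_2 = (-2.75, -1), r² = 38.25/4 = 9.5625.
Centre = (-2.75, -1).

(-2.75, -1)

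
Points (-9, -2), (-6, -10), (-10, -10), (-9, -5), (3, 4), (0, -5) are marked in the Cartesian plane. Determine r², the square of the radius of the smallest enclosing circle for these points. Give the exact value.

A smallest enclosing disk is always determined by at most three of the input points on its boundary.
The farthest pair is (-10, -10)–(3, 4) with squared distance 365. The circle on this segment as diameter has centre (-3.5, -3) and r² = 365/4 = 91.25.
Check (-9, -2): distance² to centre = 31.25 ≤ 91.25, so it lies inside.
All remaining points lie in this disk, and no smaller disk contains both endpoints, so this is the minimum enclosing circle.

91.25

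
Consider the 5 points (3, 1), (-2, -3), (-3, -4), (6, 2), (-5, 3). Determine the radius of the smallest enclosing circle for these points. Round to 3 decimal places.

5.799

The minimum enclosing circle is determined by three boundary points: (-3, -4), (6, 2), (-5, 3).
Their circumcentre is (0.34, 0.74) with r² = 33.6232.
The farthest remaining point (-2, -3) is at distance² 19.4632 ≤ 33.6232.
r = √(33.6232) ≈ 5.799.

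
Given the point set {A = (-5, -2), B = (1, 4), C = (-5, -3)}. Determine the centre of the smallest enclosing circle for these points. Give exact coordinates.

Side lengths²: AB² = 72, AC² = 1, BC² = 85.
Since BC² = 85 ≥ 72 + 1 = 73, the angle opposite BC is not acute, so the smallest enclosing circle has BC as diameter.
Centre = midpoint of BC = (-2, 0.5), r² = 85/4 = 21.25.
Centre = (-2, 0.5).

(-2, 0.5)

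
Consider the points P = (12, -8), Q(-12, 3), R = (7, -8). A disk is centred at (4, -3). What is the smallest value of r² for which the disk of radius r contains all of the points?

The required radius is the distance from (4, -3) to the farthest point.
Squared distances: 89, 292, 34.
Maximum is 292, attained at Q.

292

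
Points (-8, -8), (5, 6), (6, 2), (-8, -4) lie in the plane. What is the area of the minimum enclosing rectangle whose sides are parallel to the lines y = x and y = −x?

In coordinates u = x + y, v = x − y the rectangle is axis-aligned; the map (x,y)→(u,v) scales areas by 2.
u-values: -16, 11, 8, -12; range = 11 − (-16) = 27.
v-values: 0, -1, 4, -4; range = 4 − (-4) = 8.
Area = (27 × 8) / 2 = 108.

108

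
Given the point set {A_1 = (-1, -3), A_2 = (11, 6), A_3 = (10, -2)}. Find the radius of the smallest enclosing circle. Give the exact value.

Side lengths²: A_1A_2² = 225, A_1A_3² = 122, A_2A_3² = 65.
Since A_1A_2² = 225 ≥ 122 + 65 = 187, the angle opposite A_1A_2 is not acute, so the smallest enclosing circle has A_1A_2 as diameter.
Centre = midpoint of A_1A_2 = (5, 1.5), r² = 225/4 = 56.25.
r = √(56.25) = 7.5.

7.5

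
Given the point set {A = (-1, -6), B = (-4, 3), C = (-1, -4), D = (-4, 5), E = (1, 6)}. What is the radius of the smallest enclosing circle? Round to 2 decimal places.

6.10

A smallest enclosing disk is always determined by at most three of the input points on its boundary.
The minimum enclosing circle is determined by three boundary points: A, D, E.
Their circumcentre is (-12/29, 2/29) with r² = 31265/841.
The farthest remaining point B is at distance² 18041/841 ≤ 31265/841.
r = √(31265/841) ≈ 6.10.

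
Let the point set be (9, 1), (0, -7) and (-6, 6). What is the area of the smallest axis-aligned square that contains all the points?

225

The bounding box has width 15 and height 13.
An axis-aligned square enclosing the set must have side ≥ max(width, height).
So the minimum side is max(15, 13) = 15.
Area = 15² = 225.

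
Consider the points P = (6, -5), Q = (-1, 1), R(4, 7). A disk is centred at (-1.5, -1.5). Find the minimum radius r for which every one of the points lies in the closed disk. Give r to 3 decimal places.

10.124

The required radius is the distance from (-1.5, -1.5) to the farthest point.
Squared distances: 68.5, 6.5, 102.5.
Maximum is 102.5, attained at R.
r = √(102.5) ≈ 10.124.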